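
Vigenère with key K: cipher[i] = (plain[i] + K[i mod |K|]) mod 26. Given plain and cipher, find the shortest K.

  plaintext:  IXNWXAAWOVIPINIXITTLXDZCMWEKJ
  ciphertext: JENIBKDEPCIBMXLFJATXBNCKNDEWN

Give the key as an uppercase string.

  i= 0: J-I =  1 → B
  i= 1: E-X =  7 → H
  i= 2: N-N =  0 → A
  i= 3: I-W = 12 → M
  i= 4: B-X =  4 → E
  i= 5: K-A = 10 → K
  i= 6: D-A =  3 → D
  i= 7: E-W =  8 → I
  i= 8: P-O =  1 → B
  i= 9: C-V =  7 → H
  i=10: I-I =  0 → A
  i=11: B-P = 12 → M
  i=12: M-I =  4 → E
  i=13: X-N = 10 → K
  i=14: L-I =  3 → D
  i=15: F-X =  8 → I
  i=16: J-I =  1 → B
  i=17: A-T =  7 → H
  i=18: T-T =  0 → A
  i=19: X-L = 12 → M
  i=20: B-X =  4 → E
  i=21: N-D = 10 → K
  i=22: C-Z =  3 → D
  i=23: K-C =  8 → I
  i=24: N-M =  1 → B
  i=25: D-W =  7 → H
  i=26: E-E =  0 → A
  i=27: W-K = 12 → M
  i=28: N-J =  4 → E
  shifts repeat with period 8: BHAMEKDI

BHAMEKDI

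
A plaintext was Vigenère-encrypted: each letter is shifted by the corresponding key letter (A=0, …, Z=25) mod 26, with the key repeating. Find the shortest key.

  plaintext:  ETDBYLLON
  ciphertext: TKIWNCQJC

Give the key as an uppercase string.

PRFV

  i= 0: T-E = 15 → P
  i= 1: K-T = 17 → R
  i= 2: I-D =  5 → F
  i= 3: W-B = 21 → V
  i= 4: N-Y = 15 → P
  i= 5: C-L = 17 → R
  i= 6: Q-L =  5 → F
  i= 7: J-O = 21 → V
  i= 8: C-N = 15 → P
  shifts repeat with period 4: PRFV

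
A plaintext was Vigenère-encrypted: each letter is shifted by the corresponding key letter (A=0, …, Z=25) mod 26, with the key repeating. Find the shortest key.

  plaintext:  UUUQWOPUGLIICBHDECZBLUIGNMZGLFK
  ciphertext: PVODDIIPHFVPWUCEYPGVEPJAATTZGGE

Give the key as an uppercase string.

VBUNHUT

  i= 0: P-U = 21 → V
  i= 1: V-U =  1 → B
  i= 2: O-U = 20 → U
  i= 3: D-Q = 13 → N
  i= 4: D-W =  7 → H
  i= 5: I-O = 20 → U
  i= 6: I-P = 19 → T
  i= 7: P-U = 21 → V
  i= 8: H-G =  1 → B
  i= 9: F-L = 20 → U
  i=10: V-I = 13 → N
  i=11: P-I =  7 → H
  i=12: W-C = 20 → U
  i=13: U-B = 19 → T
  i=14: C-H = 21 → V
  i=15: E-D =  1 → B
  i=16: Y-E = 20 → U
  i=17: P-C = 13 → N
  i=18: G-Z =  7 → H
  i=19: V-B = 20 → U
  i=20: E-L = 19 → T
  i=21: P-U = 21 → V
  i=22: J-I =  1 → B
  i=23: A-G = 20 → U
  i=24: A-N = 13 → N
  i=25: T-M =  7 → H
  i=26: T-Z = 20 → U
  i=27: Z-G = 19 → T
  i=28: G-L = 21 → V
  i=29: G-F =  1 → B
  i=30: E-K = 20 → U
  shifts repeat with period 7: VBUNHUT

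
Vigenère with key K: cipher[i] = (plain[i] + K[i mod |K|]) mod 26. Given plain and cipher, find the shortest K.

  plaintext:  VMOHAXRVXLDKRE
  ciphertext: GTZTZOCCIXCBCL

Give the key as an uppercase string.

  i= 0: G-V = 11 → L
  i= 1: T-M =  7 → H
  i= 2: Z-O = 11 → L
  i= 3: T-H = 12 → M
  i= 4: Z-A = 25 → Z
  i= 5: O-X = 17 → R
  i= 6: C-R = 11 → L
  i= 7: C-V =  7 → H
  i= 8: I-X = 11 → L
  i= 9: X-L = 12 → M
  i=10: C-D = 25 → Z
  i=11: B-K = 17 → R
  i=12: C-R = 11 → L
  i=13: L-E =  7 → H
  shifts repeat with period 6: LHLMZR

LHLMZR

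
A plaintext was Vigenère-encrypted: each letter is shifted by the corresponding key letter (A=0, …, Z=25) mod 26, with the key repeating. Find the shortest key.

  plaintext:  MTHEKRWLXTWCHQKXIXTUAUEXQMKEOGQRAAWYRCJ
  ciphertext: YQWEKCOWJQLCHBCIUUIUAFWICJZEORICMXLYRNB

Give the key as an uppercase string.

MXPAALSL

  i= 0: Y-M = 12 → M
  i= 1: Q-T = 23 → X
  i= 2: W-H = 15 → P
  i= 3: E-E =  0 → A
  i= 4: K-K =  0 → A
  i= 5: C-R = 11 → L
  i= 6: O-W = 18 → S
  i= 7: W-L = 11 → L
  i= 8: J-X = 12 → M
  i= 9: Q-T = 23 → X
  i=10: L-W = 15 → P
  i=11: C-C =  0 → A
  i=12: H-H =  0 → A
  i=13: B-Q = 11 → L
  i=14: C-K = 18 → S
  i=15: I-X = 11 → L
  i=16: U-I = 12 → M
  i=17: U-X = 23 → X
  i=18: I-T = 15 → P
  i=19: U-U =  0 → A
  i=20: A-A =  0 → A
  i=21: F-U = 11 → L
  i=22: W-E = 18 → S
  i=23: I-X = 11 → L
  i=24: C-Q = 12 → M
  i=25: J-M = 23 → X
  i=26: Z-K = 15 → P
  i=27: E-E =  0 → A
  i=28: O-O =  0 → A
  i=29: R-G = 11 → L
  i=30: I-Q = 18 → S
  i=31: C-R = 11 → L
  i=32: M-A = 12 → M
  i=33: X-A = 23 → X
  i=34: L-W = 15 → P
  i=35: Y-Y =  0 → A
  i=36: R-R =  0 → A
  i=37: N-C = 11 → L
  i=38: B-J = 18 → S
  shifts repeat with period 8: MXPAALSL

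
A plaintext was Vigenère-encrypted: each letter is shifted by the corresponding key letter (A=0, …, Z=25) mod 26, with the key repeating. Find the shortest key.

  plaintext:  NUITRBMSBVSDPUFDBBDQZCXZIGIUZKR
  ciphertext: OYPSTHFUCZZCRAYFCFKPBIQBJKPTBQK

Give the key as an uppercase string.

BEHZCGTC

  i= 0: O-N =  1 → B
  i= 1: Y-U =  4 → E
  i= 2: P-I =  7 → H
  i= 3: S-T = 25 → Z
  i= 4: T-R =  2 → C
  i= 5: H-B =  6 → G
  i= 6: F-M = 19 → T
  i= 7: U-S =  2 → C
  i= 8: C-B =  1 → B
  i= 9: Z-V =  4 → E
  i=10: Z-S =  7 → H
  i=11: C-D = 25 → Z
  i=12: R-P =  2 → C
  i=13: A-U =  6 → G
  i=14: Y-F = 19 → T
  i=15: F-D =  2 → C
  i=16: C-B =  1 → B
  i=17: F-B =  4 → E
  i=18: K-D =  7 → H
  i=19: P-Q = 25 → Z
  i=20: B-Z =  2 → C
  i=21: I-C =  6 → G
  i=22: Q-X = 19 → T
  i=23: B-Z =  2 → C
  i=24: J-I =  1 → B
  i=25: K-G =  4 → E
  i=26: P-I =  7 → H
  i=27: T-U = 25 → Z
  i=28: B-Z =  2 → C
  i=29: Q-K =  6 → G
  i=30: K-R = 19 → T
  shifts repeat with period 8: BEHZCGTC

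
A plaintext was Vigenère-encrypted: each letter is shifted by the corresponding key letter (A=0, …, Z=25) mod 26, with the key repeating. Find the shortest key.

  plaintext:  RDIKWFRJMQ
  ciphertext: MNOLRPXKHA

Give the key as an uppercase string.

  i= 0: M-R = 21 → V
  i= 1: N-D = 10 → K
  i= 2: O-I =  6 → G
  i= 3: L-K =  1 → B
  i= 4: R-W = 21 → V
  i= 5: P-F = 10 → K
  i= 6: X-R =  6 → G
  i= 7: K-J =  1 → B
  i= 8: H-M = 21 → V
  i= 9: A-Q = 10 → K
  shifts repeat with period 4: VKGB

VKGB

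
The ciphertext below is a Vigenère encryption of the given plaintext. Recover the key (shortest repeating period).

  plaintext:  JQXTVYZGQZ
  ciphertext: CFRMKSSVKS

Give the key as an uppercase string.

  i= 0: C-J = 19 → T
  i= 1: F-Q = 15 → P
  i= 2: R-X = 20 → U
  i= 3: M-T = 19 → T
  i= 4: K-V = 15 → P
  i= 5: S-Y = 20 → U
  i= 6: S-Z = 19 → T
  i= 7: V-G = 15 → P
  i= 8: K-Q = 20 → U
  i= 9: S-Z = 19 → T
  shifts repeat with period 3: TPU

TPU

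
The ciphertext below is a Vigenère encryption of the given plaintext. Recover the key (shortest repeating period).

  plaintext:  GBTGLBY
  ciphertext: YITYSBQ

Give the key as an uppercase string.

  i= 0: Y-G = 18 → S
  i= 1: I-B =  7 → H
  i= 2: T-T =  0 → A
  i= 3: Y-G = 18 → S
  i= 4: S-L =  7 → H
  i= 5: B-B =  0 → A
  i= 6: Q-Y = 18 → S
  shifts repeat with period 3: SHA

SHA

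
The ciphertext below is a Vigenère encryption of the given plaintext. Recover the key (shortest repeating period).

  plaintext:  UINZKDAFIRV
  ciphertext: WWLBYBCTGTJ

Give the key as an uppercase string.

COY

  i= 0: W-U =  2 → C
  i= 1: W-I = 14 → O
  i= 2: L-N = 24 → Y
  i= 3: B-Z =  2 → C
  i= 4: Y-K = 14 → O
  i= 5: B-D = 24 → Y
  i= 6: C-A =  2 → C
  i= 7: T-F = 14 → O
  i= 8: G-I = 24 → Y
  i= 9: T-R =  2 → C
  i=10: J-V = 14 → O
  shifts repeat with period 3: COY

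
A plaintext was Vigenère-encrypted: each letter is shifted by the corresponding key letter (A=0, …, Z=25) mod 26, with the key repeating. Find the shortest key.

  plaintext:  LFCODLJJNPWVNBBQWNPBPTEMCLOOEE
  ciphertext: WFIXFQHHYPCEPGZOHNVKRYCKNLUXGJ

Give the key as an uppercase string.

LAGJCFYY

  i= 0: W-L = 11 → L
  i= 1: F-F =  0 → A
  i= 2: I-C =  6 → G
  i= 3: X-O =  9 → J
  i= 4: F-D =  2 → C
  i= 5: Q-L =  5 → F
  i= 6: H-J = 24 → Y
  i= 7: H-J = 24 → Y
  i= 8: Y-N = 11 → L
  i= 9: P-P =  0 → A
  i=10: C-W =  6 → G
  i=11: E-V =  9 → J
  i=12: P-N =  2 → C
  i=13: G-B =  5 → F
  i=14: Z-B = 24 → Y
  i=15: O-Q = 24 → Y
  i=16: H-W = 11 → L
  i=17: N-N =  0 → A
  i=18: V-P =  6 → G
  i=19: K-B =  9 → J
  i=20: R-P =  2 → C
  i=21: Y-T =  5 → F
  i=22: C-E = 24 → Y
  i=23: K-M = 24 → Y
  i=24: N-C = 11 → L
  i=25: L-L =  0 → A
  i=26: U-O =  6 → G
  i=27: X-O =  9 → J
  i=28: G-E =  2 → C
  i=29: J-E =  5 → F
  shifts repeat with period 8: LAGJCFYY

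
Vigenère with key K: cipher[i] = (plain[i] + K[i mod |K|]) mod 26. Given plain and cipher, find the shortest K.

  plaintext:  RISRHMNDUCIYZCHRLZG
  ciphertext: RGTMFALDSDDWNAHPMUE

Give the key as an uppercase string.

  i= 0: R-R =  0 → A
  i= 1: G-I = 24 → Y
  i= 2: T-S =  1 → B
  i= 3: M-R = 21 → V
  i= 4: F-H = 24 → Y
  i= 5: A-M = 14 → O
  i= 6: L-N = 24 → Y
  i= 7: D-D =  0 → A
  i= 8: S-U = 24 → Y
  i= 9: D-C =  1 → B
  i=10: D-I = 21 → V
  i=11: W-Y = 24 → Y
  i=12: N-Z = 14 → O
  i=13: A-C = 24 → Y
  i=14: H-H =  0 → A
  i=15: P-R = 24 → Y
  i=16: M-L =  1 → B
  i=17: U-Z = 21 → V
  i=18: E-G = 24 → Y
  shifts repeat with period 7: AYBVYOY

AYBVYOY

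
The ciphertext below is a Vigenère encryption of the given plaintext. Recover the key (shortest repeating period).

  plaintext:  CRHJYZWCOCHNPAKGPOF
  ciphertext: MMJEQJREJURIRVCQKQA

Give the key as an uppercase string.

  i= 0: M-C = 10 → K
  i= 1: M-R = 21 → V
  i= 2: J-H =  2 → C
  i= 3: E-J = 21 → V
  i= 4: Q-Y = 18 → S
  i= 5: J-Z = 10 → K
  i= 6: R-W = 21 → V
  i= 7: E-C =  2 → C
  i= 8: J-O = 21 → V
  i= 9: U-C = 18 → S
  i=10: R-H = 10 → K
  i=11: I-N = 21 → V
  i=12: R-P =  2 → C
  i=13: V-A = 21 → V
  i=14: C-K = 18 → S
  i=15: Q-G = 10 → K
  i=16: K-P = 21 → V
  i=17: Q-O =  2 → C
  i=18: A-F = 21 → V
  shifts repeat with period 5: KVCVS

KVCVS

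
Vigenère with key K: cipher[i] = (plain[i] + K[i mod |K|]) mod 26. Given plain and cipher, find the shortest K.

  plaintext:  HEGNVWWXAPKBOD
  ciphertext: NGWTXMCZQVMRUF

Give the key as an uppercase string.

  i= 0: N-H =  6 → G
  i= 1: G-E =  2 → C
  i= 2: W-G = 16 → Q
  i= 3: T-N =  6 → G
  i= 4: X-V =  2 → C
  i= 5: M-W = 16 → Q
  i= 6: C-W =  6 → G
  i= 7: Z-X =  2 → C
  i= 8: Q-A = 16 → Q
  i= 9: V-P =  6 → G
  i=10: M-K =  2 → C
  i=11: R-B = 16 → Q
  i=12: U-O =  6 → G
  i=13: F-D =  2 → C
  shifts repeat with period 3: GCQ

GCQ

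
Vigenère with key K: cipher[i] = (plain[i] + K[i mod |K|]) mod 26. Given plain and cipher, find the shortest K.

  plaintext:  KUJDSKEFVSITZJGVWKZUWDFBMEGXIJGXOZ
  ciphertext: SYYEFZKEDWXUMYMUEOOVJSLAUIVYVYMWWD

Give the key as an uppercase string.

IEPBNPGZ

  i= 0: S-K =  8 → I
  i= 1: Y-U =  4 → E
  i= 2: Y-J = 15 → P
  i= 3: E-D =  1 → B
  i= 4: F-S = 13 → N
  i= 5: Z-K = 15 → P
  i= 6: K-E =  6 → G
  i= 7: E-F = 25 → Z
  i= 8: D-V =  8 → I
  i= 9: W-S =  4 → E
  i=10: X-I = 15 → P
  i=11: U-T =  1 → B
  i=12: M-Z = 13 → N
  i=13: Y-J = 15 → P
  i=14: M-G =  6 → G
  i=15: U-V = 25 → Z
  i=16: E-W =  8 → I
  i=17: O-K =  4 → E
  i=18: O-Z = 15 → P
  i=19: V-U =  1 → B
  i=20: J-W = 13 → N
  i=21: S-D = 15 → P
  i=22: L-F =  6 → G
  i=23: A-B = 25 → Z
  i=24: U-M =  8 → I
  i=25: I-E =  4 → E
  i=26: V-G = 15 → P
  i=27: Y-X =  1 → B
  i=28: V-I = 13 → N
  i=29: Y-J = 15 → P
  i=30: M-G =  6 → G
  i=31: W-X = 25 → Z
  i=32: W-O =  8 → I
  i=33: D-Z =  4 → E
  shifts repeat with period 8: IEPBNPGZ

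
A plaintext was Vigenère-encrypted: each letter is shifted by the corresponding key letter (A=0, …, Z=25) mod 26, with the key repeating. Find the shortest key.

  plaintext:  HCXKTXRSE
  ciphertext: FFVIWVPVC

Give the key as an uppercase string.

  i= 0: F-H = 24 → Y
  i= 1: F-C =  3 → D
  i= 2: V-X = 24 → Y
  i= 3: I-K = 24 → Y
  i= 4: W-T =  3 → D
  i= 5: V-X = 24 → Y
  i= 6: P-R = 24 → Y
  i= 7: V-S =  3 → D
  i= 8: C-E = 24 → Y
  shifts repeat with period 3: YDY

YDY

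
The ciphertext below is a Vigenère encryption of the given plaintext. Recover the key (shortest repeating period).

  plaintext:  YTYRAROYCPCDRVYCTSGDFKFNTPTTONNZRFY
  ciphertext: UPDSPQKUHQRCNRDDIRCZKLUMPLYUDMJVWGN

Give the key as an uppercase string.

  i= 0: U-Y = 22 → W
  i= 1: P-T = 22 → W
  i= 2: D-Y =  5 → F
  i= 3: S-R =  1 → B
  i= 4: P-A = 15 → P
  i= 5: Q-R = 25 → Z
  i= 6: K-O = 22 → W
  i= 7: U-Y = 22 → W
  i= 8: H-C =  5 → F
  i= 9: Q-P =  1 → B
  i=10: R-C = 15 → P
  i=11: C-D = 25 → Z
  i=12: N-R = 22 → W
  i=13: R-V = 22 → W
  i=14: D-Y =  5 → F
  i=15: D-C =  1 → B
  i=16: I-T = 15 → P
  i=17: R-S = 25 → Z
  i=18: C-G = 22 → W
  i=19: Z-D = 22 → W
  i=20: K-F =  5 → F
  i=21: L-K =  1 → B
  i=22: U-F = 15 → P
  i=23: M-N = 25 → Z
  i=24: P-T = 22 → W
  i=25: L-P = 22 → W
  i=26: Y-T =  5 → F
  i=27: U-T =  1 → B
  i=28: D-O = 15 → P
  i=29: M-N = 25 → Z
  i=30: J-N = 22 → W
  i=31: V-Z = 22 → W
  i=32: W-R =  5 → F
  i=33: G-F =  1 → B
  i=34: N-Y = 15 → P
  shifts repeat with period 6: WWFBPZ

WWFBPZ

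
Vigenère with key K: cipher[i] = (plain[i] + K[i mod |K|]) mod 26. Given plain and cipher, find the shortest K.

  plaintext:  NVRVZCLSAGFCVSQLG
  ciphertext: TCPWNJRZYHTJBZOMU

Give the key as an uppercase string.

  i= 0: T-N =  6 → G
  i= 1: C-V =  7 → H
  i= 2: P-R = 24 → Y
  i= 3: W-V =  1 → B
  i= 4: N-Z = 14 → O
  i= 5: J-C =  7 → H
  i= 6: R-L =  6 → G
  i= 7: Z-S =  7 → H
  i= 8: Y-A = 24 → Y
  i= 9: H-G =  1 → B
  i=10: T-F = 14 → O
  i=11: J-C =  7 → H
  i=12: B-V =  6 → G
  i=13: Z-S =  7 → H
  i=14: O-Q = 24 → Y
  i=15: M-L =  1 → B
  i=16: U-G = 14 → O
  shifts repeat with period 6: GHYBOH

GHYBOH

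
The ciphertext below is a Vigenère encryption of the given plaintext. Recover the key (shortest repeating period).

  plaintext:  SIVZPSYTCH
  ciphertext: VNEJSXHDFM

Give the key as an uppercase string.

  i= 0: V-S =  3 → D
  i= 1: N-I =  5 → F
  i= 2: E-V =  9 → J
  i= 3: J-Z = 10 → K
  i= 4: S-P =  3 → D
  i= 5: X-S =  5 → F
  i= 6: H-Y =  9 → J
  i= 7: D-T = 10 → K
  i= 8: F-C =  3 → D
  i= 9: M-H =  5 → F
  shifts repeat with period 4: DFJK

DFJK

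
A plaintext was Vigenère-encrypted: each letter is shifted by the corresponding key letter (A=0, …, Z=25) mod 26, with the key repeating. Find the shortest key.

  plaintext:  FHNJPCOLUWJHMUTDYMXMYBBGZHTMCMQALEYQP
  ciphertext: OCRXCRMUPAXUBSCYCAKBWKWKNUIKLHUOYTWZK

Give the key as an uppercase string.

  i= 0: O-F =  9 → J
  i= 1: C-H = 21 → V
  i= 2: R-N =  4 → E
  i= 3: X-J = 14 → O
  i= 4: C-P = 13 → N
  i= 5: R-C = 15 → P
  i= 6: M-O = 24 → Y
  i= 7: U-L =  9 → J
  i= 8: P-U = 21 → V
  i= 9: A-W =  4 → E
  i=10: X-J = 14 → O
  i=11: U-H = 13 → N
  i=12: B-M = 15 → P
  i=13: S-U = 24 → Y
  i=14: C-T =  9 → J
  i=15: Y-D = 21 → V
  i=16: C-Y =  4 → E
  i=17: A-M = 14 → O
  i=18: K-X = 13 → N
  i=19: B-M = 15 → P
  i=20: W-Y = 24 → Y
  i=21: K-B =  9 → J
  i=22: W-B = 21 → V
  i=23: K-G =  4 → E
  i=24: N-Z = 14 → O
  i=25: U-H = 13 → N
  i=26: I-T = 15 → P
  i=27: K-M = 24 → Y
  i=28: L-C =  9 → J
  i=29: H-M = 21 → V
  i=30: U-Q =  4 → E
  i=31: O-A = 14 → O
  i=32: Y-L = 13 → N
  i=33: T-E = 15 → P
  i=34: W-Y = 24 → Y
  i=35: Z-Q =  9 → J
  i=36: K-P = 21 → V
  shifts repeat with period 7: JVEONPY

JVEONPY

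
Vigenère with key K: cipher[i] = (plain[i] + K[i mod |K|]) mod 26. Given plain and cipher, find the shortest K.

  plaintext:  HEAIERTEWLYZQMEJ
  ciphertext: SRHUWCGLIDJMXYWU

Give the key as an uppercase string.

LNHMS

  i= 0: S-H = 11 → L
  i= 1: R-E = 13 → N
  i= 2: H-A =  7 → H
  i= 3: U-I = 12 → M
  i= 4: W-E = 18 → S
  i= 5: C-R = 11 → L
  i= 6: G-T = 13 → N
  i= 7: L-E =  7 → H
  i= 8: I-W = 12 → M
  i= 9: D-L = 18 → S
  i=10: J-Y = 11 → L
  i=11: M-Z = 13 → N
  i=12: X-Q =  7 → H
  i=13: Y-M = 12 → M
  i=14: W-E = 18 → S
  i=15: U-J = 11 → L
  shifts repeat with period 5: LNHMS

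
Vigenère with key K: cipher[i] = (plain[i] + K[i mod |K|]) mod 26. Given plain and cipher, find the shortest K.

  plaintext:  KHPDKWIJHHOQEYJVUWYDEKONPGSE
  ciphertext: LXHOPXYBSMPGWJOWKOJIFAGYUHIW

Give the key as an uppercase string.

BQSLF

  i= 0: L-K =  1 → B
  i= 1: X-H = 16 → Q
  i= 2: H-P = 18 → S
  i= 3: O-D = 11 → L
  i= 4: P-K =  5 → F
  i= 5: X-W =  1 → B
  i= 6: Y-I = 16 → Q
  i= 7: B-J = 18 → S
  i= 8: S-H = 11 → L
  i= 9: M-H =  5 → F
  i=10: P-O =  1 → B
  i=11: G-Q = 16 → Q
  i=12: W-E = 18 → S
  i=13: J-Y = 11 → L
  i=14: O-J =  5 → F
  i=15: W-V =  1 → B
  i=16: K-U = 16 → Q
  i=17: O-W = 18 → S
  i=18: J-Y = 11 → L
  i=19: I-D =  5 → F
  i=20: F-E =  1 → B
  i=21: A-K = 16 → Q
  i=22: G-O = 18 → S
  i=23: Y-N = 11 → L
  i=24: U-P =  5 → F
  i=25: H-G =  1 → B
  i=26: I-S = 16 → Q
  i=27: W-E = 18 → S
  shifts repeat with period 5: BQSLF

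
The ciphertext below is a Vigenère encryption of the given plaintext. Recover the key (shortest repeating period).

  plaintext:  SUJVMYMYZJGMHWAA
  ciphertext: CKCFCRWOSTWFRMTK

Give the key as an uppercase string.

KQT

  i= 0: C-S = 10 → K
  i= 1: K-U = 16 → Q
  i= 2: C-J = 19 → T
  i= 3: F-V = 10 → K
  i= 4: C-M = 16 → Q
  i= 5: R-Y = 19 → T
  i= 6: W-M = 10 → K
  i= 7: O-Y = 16 → Q
  i= 8: S-Z = 19 → T
  i= 9: T-J = 10 → K
  i=10: W-G = 16 → Q
  i=11: F-M = 19 → T
  i=12: R-H = 10 → K
  i=13: M-W = 16 → Q
  i=14: T-A = 19 → T
  i=15: K-A = 10 → K
  shifts repeat with period 3: KQT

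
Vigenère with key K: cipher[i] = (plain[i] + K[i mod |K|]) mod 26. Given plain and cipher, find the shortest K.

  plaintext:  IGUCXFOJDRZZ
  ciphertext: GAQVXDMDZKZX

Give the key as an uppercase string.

YUWTAY

  i= 0: G-I = 24 → Y
  i= 1: A-G = 20 → U
  i= 2: Q-U = 22 → W
  i= 3: V-C = 19 → T
  i= 4: X-X =  0 → A
  i= 5: D-F = 24 → Y
  i= 6: M-O = 24 → Y
  i= 7: D-J = 20 → U
  i= 8: Z-D = 22 → W
  i= 9: K-R = 19 → T
  i=10: Z-Z =  0 → A
  i=11: X-Z = 24 → Y
  shifts repeat with period 6: YUWTAY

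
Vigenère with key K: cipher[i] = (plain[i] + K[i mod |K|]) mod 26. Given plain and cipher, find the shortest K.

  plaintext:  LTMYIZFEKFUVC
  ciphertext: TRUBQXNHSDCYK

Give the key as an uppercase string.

IYID

  i= 0: T-L =  8 → I
  i= 1: R-T = 24 → Y
  i= 2: U-M =  8 → I
  i= 3: B-Y =  3 → D
  i= 4: Q-I =  8 → I
  i= 5: X-Z = 24 → Y
  i= 6: N-F =  8 → I
  i= 7: H-E =  3 → D
  i= 8: S-K =  8 → I
  i= 9: D-F = 24 → Y
  i=10: C-U =  8 → I
  i=11: Y-V =  3 → D
  i=12: K-C =  8 → I
  shifts repeat with period 4: IYID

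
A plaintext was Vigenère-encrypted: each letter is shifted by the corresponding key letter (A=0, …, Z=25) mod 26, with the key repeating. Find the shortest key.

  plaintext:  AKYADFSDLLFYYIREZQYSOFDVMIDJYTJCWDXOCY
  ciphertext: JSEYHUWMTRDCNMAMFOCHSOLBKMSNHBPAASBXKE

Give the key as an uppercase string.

JIGYEPE

  i= 0: J-A =  9 → J
  i= 1: S-K =  8 → I
  i= 2: E-Y =  6 → G
  i= 3: Y-A = 24 → Y
  i= 4: H-D =  4 → E
  i= 5: U-F = 15 → P
  i= 6: W-S =  4 → E
  i= 7: M-D =  9 → J
  i= 8: T-L =  8 → I
  i= 9: R-L =  6 → G
  i=10: D-F = 24 → Y
  i=11: C-Y =  4 → E
  i=12: N-Y = 15 → P
  i=13: M-I =  4 → E
  i=14: A-R =  9 → J
  i=15: M-E =  8 → I
  i=16: F-Z =  6 → G
  i=17: O-Q = 24 → Y
  i=18: C-Y =  4 → E
  i=19: H-S = 15 → P
  i=20: S-O =  4 → E
  i=21: O-F =  9 → J
  i=22: L-D =  8 → I
  i=23: B-V =  6 → G
  i=24: K-M = 24 → Y
  i=25: M-I =  4 → E
  i=26: S-D = 15 → P
  i=27: N-J =  4 → E
  i=28: H-Y =  9 → J
  i=29: B-T =  8 → I
  i=30: P-J =  6 → G
  i=31: A-C = 24 → Y
  i=32: A-W =  4 → E
  i=33: S-D = 15 → P
  i=34: B-X =  4 → E
  i=35: X-O =  9 → J
  i=36: K-C =  8 → I
  i=37: E-Y =  6 → G
  shifts repeat with period 7: JIGYEPE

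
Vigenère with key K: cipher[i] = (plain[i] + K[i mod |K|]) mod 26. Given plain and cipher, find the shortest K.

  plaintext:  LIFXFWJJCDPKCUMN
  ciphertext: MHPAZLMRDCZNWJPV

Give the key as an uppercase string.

BZKDUPDI

  i= 0: M-L =  1 → B
  i= 1: H-I = 25 → Z
  i= 2: P-F = 10 → K
  i= 3: A-X =  3 → D
  i= 4: Z-F = 20 → U
  i= 5: L-W = 15 → P
  i= 6: M-J =  3 → D
  i= 7: R-J =  8 → I
  i= 8: D-C =  1 → B
  i= 9: C-D = 25 → Z
  i=10: Z-P = 10 → K
  i=11: N-K =  3 → D
  i=12: W-C = 20 → U
  i=13: J-U = 15 → P
  i=14: P-M =  3 → D
  i=15: V-N =  8 → I
  shifts repeat with period 8: BZKDUPDI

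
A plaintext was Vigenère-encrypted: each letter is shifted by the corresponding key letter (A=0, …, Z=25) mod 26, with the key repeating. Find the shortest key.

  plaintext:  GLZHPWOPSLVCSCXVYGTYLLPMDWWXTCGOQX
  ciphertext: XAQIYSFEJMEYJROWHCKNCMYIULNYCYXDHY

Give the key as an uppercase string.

RPRBJW

  i= 0: X-G = 17 → R
  i= 1: A-L = 15 → P
  i= 2: Q-Z = 17 → R
  i= 3: I-H =  1 → B
  i= 4: Y-P =  9 → J
  i= 5: S-W = 22 → W
  i= 6: F-O = 17 → R
  i= 7: E-P = 15 → P
  i= 8: J-S = 17 → R
  i= 9: M-L =  1 → B
  i=10: E-V =  9 → J
  i=11: Y-C = 22 → W
  i=12: J-S = 17 → R
  i=13: R-C = 15 → P
  i=14: O-X = 17 → R
  i=15: W-V =  1 → B
  i=16: H-Y =  9 → J
  i=17: C-G = 22 → W
  i=18: K-T = 17 → R
  i=19: N-Y = 15 → P
  i=20: C-L = 17 → R
  i=21: M-L =  1 → B
  i=22: Y-P =  9 → J
  i=23: I-M = 22 → W
  i=24: U-D = 17 → R
  i=25: L-W = 15 → P
  i=26: N-W = 17 → R
  i=27: Y-X =  1 → B
  i=28: C-T =  9 → J
  i=29: Y-C = 22 → W
  i=30: X-G = 17 → R
  i=31: D-O = 15 → P
  i=32: H-Q = 17 → R
  i=33: Y-X =  1 → B
  shifts repeat with period 6: RPRBJW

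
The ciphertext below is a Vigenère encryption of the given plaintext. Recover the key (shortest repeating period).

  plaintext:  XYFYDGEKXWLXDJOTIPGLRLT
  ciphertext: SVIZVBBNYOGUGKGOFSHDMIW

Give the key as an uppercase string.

VXDBS

  i= 0: S-X = 21 → V
  i= 1: V-Y = 23 → X
  i= 2: I-F =  3 → D
  i= 3: Z-Y =  1 → B
  i= 4: V-D = 18 → S
  i= 5: B-G = 21 → V
  i= 6: B-E = 23 → X
  i= 7: N-K =  3 → D
  i= 8: Y-X =  1 → B
  i= 9: O-W = 18 → S
  i=10: G-L = 21 → V
  i=11: U-X = 23 → X
  i=12: G-D =  3 → D
  i=13: K-J =  1 → B
  i=14: G-O = 18 → S
  i=15: O-T = 21 → V
  i=16: F-I = 23 → X
  i=17: S-P =  3 → D
  i=18: H-G =  1 → B
  i=19: D-L = 18 → S
  i=20: M-R = 21 → V
  i=21: I-L = 23 → X
  i=22: W-T =  3 → D
  shifts repeat with period 5: VXDBS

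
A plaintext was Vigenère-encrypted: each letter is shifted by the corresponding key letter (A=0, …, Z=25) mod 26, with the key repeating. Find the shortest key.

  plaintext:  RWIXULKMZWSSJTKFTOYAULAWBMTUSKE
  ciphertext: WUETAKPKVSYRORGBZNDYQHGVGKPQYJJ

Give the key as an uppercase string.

FYWWGZ

  i= 0: W-R =  5 → F
  i= 1: U-W = 24 → Y
  i= 2: E-I = 22 → W
  i= 3: T-X = 22 → W
  i= 4: A-U =  6 → G
  i= 5: K-L = 25 → Z
  i= 6: P-K =  5 → F
  i= 7: K-M = 24 → Y
  i= 8: V-Z = 22 → W
  i= 9: S-W = 22 → W
  i=10: Y-S =  6 → G
  i=11: R-S = 25 → Z
  i=12: O-J =  5 → F
  i=13: R-T = 24 → Y
  i=14: G-K = 22 → W
  i=15: B-F = 22 → W
  i=16: Z-T =  6 → G
  i=17: N-O = 25 → Z
  i=18: D-Y =  5 → F
  i=19: Y-A = 24 → Y
  i=20: Q-U = 22 → W
  i=21: H-L = 22 → W
  i=22: G-A =  6 → G
  i=23: V-W = 25 → Z
  i=24: G-B =  5 → F
  i=25: K-M = 24 → Y
  i=26: P-T = 22 → W
  i=27: Q-U = 22 → W
  i=28: Y-S =  6 → G
  i=29: J-K = 25 → Z
  i=30: J-E =  5 → F
  shifts repeat with period 6: FYWWGZ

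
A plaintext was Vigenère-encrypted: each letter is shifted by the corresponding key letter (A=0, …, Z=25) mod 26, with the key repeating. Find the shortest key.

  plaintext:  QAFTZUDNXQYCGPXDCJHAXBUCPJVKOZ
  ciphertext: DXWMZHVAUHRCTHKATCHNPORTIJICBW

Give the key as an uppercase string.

  i= 0: D-Q = 13 → N
  i= 1: X-A = 23 → X
  i= 2: W-F = 17 → R
  i= 3: M-T = 19 → T
  i= 4: Z-Z =  0 → A
  i= 5: H-U = 13 → N
  i= 6: V-D = 18 → S
  i= 7: A-N = 13 → N
  i= 8: U-X = 23 → X
  i= 9: H-Q = 17 → R
  i=10: R-Y = 19 → T
  i=11: C-C =  0 → A
  i=12: T-G = 13 → N
  i=13: H-P = 18 → S
  i=14: K-X = 13 → N
  i=15: A-D = 23 → X
  i=16: T-C = 17 → R
  i=17: C-J = 19 → T
  i=18: H-H =  0 → A
  i=19: N-A = 13 → N
  i=20: P-X = 18 → S
  i=21: O-B = 13 → N
  i=22: R-U = 23 → X
  i=23: T-C = 17 → R
  i=24: I-P = 19 → T
  i=25: J-J =  0 → A
  i=26: I-V = 13 → N
  i=27: C-K = 18 → S
  i=28: B-O = 13 → N
  i=29: W-Z = 23 → X
  shifts repeat with period 7: NXRTANS

NXRTANS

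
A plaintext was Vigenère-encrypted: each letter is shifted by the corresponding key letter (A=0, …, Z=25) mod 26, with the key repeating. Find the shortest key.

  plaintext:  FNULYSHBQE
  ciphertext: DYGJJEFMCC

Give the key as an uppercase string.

YLM

  i= 0: D-F = 24 → Y
  i= 1: Y-N = 11 → L
  i= 2: G-U = 12 → M
  i= 3: J-L = 24 → Y
  i= 4: J-Y = 11 → L
  i= 5: E-S = 12 → M
  i= 6: F-H = 24 → Y
  i= 7: M-B = 11 → L
  i= 8: C-Q = 12 → M
  i= 9: C-E = 24 → Y
  shifts repeat with period 3: YLM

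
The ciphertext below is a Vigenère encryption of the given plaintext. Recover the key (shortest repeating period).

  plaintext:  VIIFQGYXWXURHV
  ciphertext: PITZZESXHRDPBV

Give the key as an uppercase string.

  i= 0: P-V = 20 → U
  i= 1: I-I =  0 → A
  i= 2: T-I = 11 → L
  i= 3: Z-F = 20 → U
  i= 4: Z-Q =  9 → J
  i= 5: E-G = 24 → Y
  i= 6: S-Y = 20 → U
  i= 7: X-X =  0 → A
  i= 8: H-W = 11 → L
  i= 9: R-X = 20 → U
  i=10: D-U =  9 → J
  i=11: P-R = 24 → Y
  i=12: B-H = 20 → U
  i=13: V-V =  0 → A
  shifts repeat with period 6: UALUJY

UALUJY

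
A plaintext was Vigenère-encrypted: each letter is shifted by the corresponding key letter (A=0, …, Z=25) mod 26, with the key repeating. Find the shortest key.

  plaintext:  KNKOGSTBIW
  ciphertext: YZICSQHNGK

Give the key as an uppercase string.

OMY

  i= 0: Y-K = 14 → O
  i= 1: Z-N = 12 → M
  i= 2: I-K = 24 → Y
  i= 3: C-O = 14 → O
  i= 4: S-G = 12 → M
  i= 5: Q-S = 24 → Y
  i= 6: H-T = 14 → O
  i= 7: N-B = 12 → M
  i= 8: G-I = 24 → Y
  i= 9: K-W = 14 → O
  shifts repeat with period 3: OMY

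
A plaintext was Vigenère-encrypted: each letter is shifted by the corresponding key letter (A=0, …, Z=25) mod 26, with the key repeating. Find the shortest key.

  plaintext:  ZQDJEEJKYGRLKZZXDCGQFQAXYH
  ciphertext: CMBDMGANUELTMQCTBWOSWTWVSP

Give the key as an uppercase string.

DWYUICR

  i= 0: C-Z =  3 → D
  i= 1: M-Q = 22 → W
  i= 2: B-D = 24 → Y
  i= 3: D-J = 20 → U
  i= 4: M-E =  8 → I
  i= 5: G-E =  2 → C
  i= 6: A-J = 17 → R
  i= 7: N-K =  3 → D
  i= 8: U-Y = 22 → W
  i= 9: E-G = 24 → Y
  i=10: L-R = 20 → U
  i=11: T-L =  8 → I
  i=12: M-K =  2 → C
  i=13: Q-Z = 17 → R
  i=14: C-Z =  3 → D
  i=15: T-X = 22 → W
  i=16: B-D = 24 → Y
  i=17: W-C = 20 → U
  i=18: O-G =  8 → I
  i=19: S-Q =  2 → C
  i=20: W-F = 17 → R
  i=21: T-Q =  3 → D
  i=22: W-A = 22 → W
  i=23: V-X = 24 → Y
  i=24: S-Y = 20 → U
  i=25: P-H =  8 → I
  shifts repeat with period 7: DWYUICR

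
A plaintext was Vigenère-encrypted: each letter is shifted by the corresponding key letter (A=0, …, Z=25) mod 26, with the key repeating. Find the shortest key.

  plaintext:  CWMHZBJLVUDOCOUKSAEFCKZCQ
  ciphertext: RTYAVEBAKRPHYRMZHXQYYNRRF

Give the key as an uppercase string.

  i= 0: R-C = 15 → P
  i= 1: T-W = 23 → X
  i= 2: Y-M = 12 → M
  i= 3: A-H = 19 → T
  i= 4: V-Z = 22 → W
  i= 5: E-B =  3 → D
  i= 6: B-J = 18 → S
  i= 7: A-L = 15 → P
  i= 8: K-V = 15 → P
  i= 9: R-U = 23 → X
  i=10: P-D = 12 → M
  i=11: H-O = 19 → T
  i=12: Y-C = 22 → W
  i=13: R-O =  3 → D
  i=14: M-U = 18 → S
  i=15: Z-K = 15 → P
  i=16: H-S = 15 → P
  i=17: X-A = 23 → X
  i=18: Q-E = 12 → M
  i=19: Y-F = 19 → T
  i=20: Y-C = 22 → W
  i=21: N-K =  3 → D
  i=22: R-Z = 18 → S
  i=23: R-C = 15 → P
  i=24: F-Q = 15 → P
  shifts repeat with period 8: PXMTWDSP

PXMTWDSP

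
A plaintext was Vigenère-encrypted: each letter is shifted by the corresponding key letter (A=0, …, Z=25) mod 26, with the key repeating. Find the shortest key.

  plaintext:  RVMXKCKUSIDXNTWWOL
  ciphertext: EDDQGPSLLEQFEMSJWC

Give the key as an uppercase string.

  i= 0: E-R = 13 → N
  i= 1: D-V =  8 → I
  i= 2: D-M = 17 → R
  i= 3: Q-X = 19 → T
  i= 4: G-K = 22 → W
  i= 5: P-C = 13 → N
  i= 6: S-K =  8 → I
  i= 7: L-U = 17 → R
  i= 8: L-S = 19 → T
  i= 9: E-I = 22 → W
  i=10: Q-D = 13 → N
  i=11: F-X =  8 → I
  i=12: E-N = 17 → R
  i=13: M-T = 19 → T
  i=14: S-W = 22 → W
  i=15: J-W = 13 → N
  i=16: W-O =  8 → I
  i=17: C-L = 17 → R
  shifts repeat with period 5: NIRTW

NIRTW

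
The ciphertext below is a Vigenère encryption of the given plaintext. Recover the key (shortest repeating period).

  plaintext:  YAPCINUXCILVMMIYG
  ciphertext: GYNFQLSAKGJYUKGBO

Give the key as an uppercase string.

IYYD

  i= 0: G-Y =  8 → I
  i= 1: Y-A = 24 → Y
  i= 2: N-P = 24 → Y
  i= 3: F-C =  3 → D
  i= 4: Q-I =  8 → I
  i= 5: L-N = 24 → Y
  i= 6: S-U = 24 → Y
  i= 7: A-X =  3 → D
  i= 8: K-C =  8 → I
  i= 9: G-I = 24 → Y
  i=10: J-L = 24 → Y
  i=11: Y-V =  3 → D
  i=12: U-M =  8 → I
  i=13: K-M = 24 → Y
  i=14: G-I = 24 → Y
  i=15: B-Y =  3 → D
  i=16: O-G =  8 → I
  shifts repeat with period 4: IYYD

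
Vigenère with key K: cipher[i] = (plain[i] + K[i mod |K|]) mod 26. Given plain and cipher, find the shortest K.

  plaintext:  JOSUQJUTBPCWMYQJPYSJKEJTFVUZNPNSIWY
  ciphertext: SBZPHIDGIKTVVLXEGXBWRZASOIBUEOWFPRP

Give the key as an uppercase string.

JNHVRZ

  i= 0: S-J =  9 → J
  i= 1: B-O = 13 → N
  i= 2: Z-S =  7 → H
  i= 3: P-U = 21 → V
  i= 4: H-Q = 17 → R
  i= 5: I-J = 25 → Z
  i= 6: D-U =  9 → J
  i= 7: G-T = 13 → N
  i= 8: I-B =  7 → H
  i= 9: K-P = 21 → V
  i=10: T-C = 17 → R
  i=11: V-W = 25 → Z
  i=12: V-M =  9 → J
  i=13: L-Y = 13 → N
  i=14: X-Q =  7 → H
  i=15: E-J = 21 → V
  i=16: G-P = 17 → R
  i=17: X-Y = 25 → Z
  i=18: B-S =  9 → J
  i=19: W-J = 13 → N
  i=20: R-K =  7 → H
  i=21: Z-E = 21 → V
  i=22: A-J = 17 → R
  i=23: S-T = 25 → Z
  i=24: O-F =  9 → J
  i=25: I-V = 13 → N
  i=26: B-U =  7 → H
  i=27: U-Z = 21 → V
  i=28: E-N = 17 → R
  i=29: O-P = 25 → Z
  i=30: W-N =  9 → J
  i=31: F-S = 13 → N
  i=32: P-I =  7 → H
  i=33: R-W = 21 → V
  i=34: P-Y = 17 → R
  shifts repeat with period 6: JNHVRZ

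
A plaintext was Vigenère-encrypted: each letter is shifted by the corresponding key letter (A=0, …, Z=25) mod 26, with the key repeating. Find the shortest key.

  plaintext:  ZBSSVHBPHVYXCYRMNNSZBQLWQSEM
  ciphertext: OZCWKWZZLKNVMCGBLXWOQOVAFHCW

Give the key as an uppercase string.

  i= 0: O-Z = 15 → P
  i= 1: Z-B = 24 → Y
  i= 2: C-S = 10 → K
  i= 3: W-S =  4 → E
  i= 4: K-V = 15 → P
  i= 5: W-H = 15 → P
  i= 6: Z-B = 24 → Y
  i= 7: Z-P = 10 → K
  i= 8: L-H =  4 → E
  i= 9: K-V = 15 → P
  i=10: N-Y = 15 → P
  i=11: V-X = 24 → Y
  i=12: M-C = 10 → K
  i=13: C-Y =  4 → E
  i=14: G-R = 15 → P
  i=15: B-M = 15 → P
  i=16: L-N = 24 → Y
  i=17: X-N = 10 → K
  i=18: W-S =  4 → E
  i=19: O-Z = 15 → P
  i=20: Q-B = 15 → P
  i=21: O-Q = 24 → Y
  i=22: V-L = 10 → K
  i=23: A-W =  4 → E
  i=24: F-Q = 15 → P
  i=25: H-S = 15 → P
  i=26: C-E = 24 → Y
  i=27: W-M = 10 → K
  shifts repeat with period 5: PYKEP

PYKEP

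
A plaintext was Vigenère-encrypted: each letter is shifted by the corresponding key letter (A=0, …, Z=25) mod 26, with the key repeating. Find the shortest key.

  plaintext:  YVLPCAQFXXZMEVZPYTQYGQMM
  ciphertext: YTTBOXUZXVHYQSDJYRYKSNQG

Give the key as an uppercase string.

  i= 0: Y-Y =  0 → A
  i= 1: T-V = 24 → Y
  i= 2: T-L =  8 → I
  i= 3: B-P = 12 → M
  i= 4: O-C = 12 → M
  i= 5: X-A = 23 → X
  i= 6: U-Q =  4 → E
  i= 7: Z-F = 20 → U
  i= 8: X-X =  0 → A
  i= 9: V-X = 24 → Y
  i=10: H-Z =  8 → I
  i=11: Y-M = 12 → M
  i=12: Q-E = 12 → M
  i=13: S-V = 23 → X
  i=14: D-Z =  4 → E
  i=15: J-P = 20 → U
  i=16: Y-Y =  0 → A
  i=17: R-T = 24 → Y
  i=18: Y-Q =  8 → I
  i=19: K-Y = 12 → M
  i=20: S-G = 12 → M
  i=21: N-Q = 23 → X
  i=22: Q-M =  4 → E
  i=23: G-M = 20 → U
  shifts repeat with period 8: AYIMMXEU

AYIMMXEU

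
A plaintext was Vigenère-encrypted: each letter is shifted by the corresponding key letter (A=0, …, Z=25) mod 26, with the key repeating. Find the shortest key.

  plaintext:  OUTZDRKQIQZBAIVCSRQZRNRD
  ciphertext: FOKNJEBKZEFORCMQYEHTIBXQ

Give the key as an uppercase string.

  i= 0: F-O = 17 → R
  i= 1: O-U = 20 → U
  i= 2: K-T = 17 → R
  i= 3: N-Z = 14 → O
  i= 4: J-D =  6 → G
  i= 5: E-R = 13 → N
  i= 6: B-K = 17 → R
  i= 7: K-Q = 20 → U
  i= 8: Z-I = 17 → R
  i= 9: E-Q = 14 → O
  i=10: F-Z =  6 → G
  i=11: O-B = 13 → N
  i=12: R-A = 17 → R
  i=13: C-I = 20 → U
  i=14: M-V = 17 → R
  i=15: Q-C = 14 → O
  i=16: Y-S =  6 → G
  i=17: E-R = 13 → N
  i=18: H-Q = 17 → R
  i=19: T-Z = 20 → U
  i=20: I-R = 17 → R
  i=21: B-N = 14 → O
  i=22: X-R =  6 → G
  i=23: Q-D = 13 → N
  shifts repeat with period 6: RUROGN

RUROGN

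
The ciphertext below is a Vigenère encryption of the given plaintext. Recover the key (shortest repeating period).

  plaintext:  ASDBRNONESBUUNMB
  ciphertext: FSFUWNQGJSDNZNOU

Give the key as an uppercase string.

FACT

  i= 0: F-A =  5 → F
  i= 1: S-S =  0 → A
  i= 2: F-D =  2 → C
  i= 3: U-B = 19 → T
  i= 4: W-R =  5 → F
  i= 5: N-N =  0 → A
  i= 6: Q-O =  2 → C
  i= 7: G-N = 19 → T
  i= 8: J-E =  5 → F
  i= 9: S-S =  0 → A
  i=10: D-B =  2 → C
  i=11: N-U = 19 → T
  i=12: Z-U =  5 → F
  i=13: N-N =  0 → A
  i=14: O-M =  2 → C
  i=15: U-B = 19 → T
  shifts repeat with period 4: FACT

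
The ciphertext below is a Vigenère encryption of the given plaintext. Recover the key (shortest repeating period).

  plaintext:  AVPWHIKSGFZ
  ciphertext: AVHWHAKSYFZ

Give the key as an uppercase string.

  i= 0: A-A =  0 → A
  i= 1: V-V =  0 → A
  i= 2: H-P = 18 → S
  i= 3: W-W =  0 → A
  i= 4: H-H =  0 → A
  i= 5: A-I = 18 → S
  i= 6: K-K =  0 → A
  i= 7: S-S =  0 → A
  i= 8: Y-G = 18 → S
  i= 9: F-F =  0 → A
  i=10: Z-Z =  0 → A
  shifts repeat with period 3: AAS

AAS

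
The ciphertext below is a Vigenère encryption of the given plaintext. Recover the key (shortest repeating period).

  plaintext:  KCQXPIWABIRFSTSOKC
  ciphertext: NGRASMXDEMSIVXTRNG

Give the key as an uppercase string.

  i= 0: N-K =  3 → D
  i= 1: G-C =  4 → E
  i= 2: R-Q =  1 → B
  i= 3: A-X =  3 → D
  i= 4: S-P =  3 → D
  i= 5: M-I =  4 → E
  i= 6: X-W =  1 → B
  i= 7: D-A =  3 → D
  i= 8: E-B =  3 → D
  i= 9: M-I =  4 → E
  i=10: S-R =  1 → B
  i=11: I-F =  3 → D
  i=12: V-S =  3 → D
  i=13: X-T =  4 → E
  i=14: T-S =  1 → B
  i=15: R-O =  3 → D
  i=16: N-K =  3 → D
  i=17: G-C =  4 → E
  shifts repeat with period 4: DEBD

DEBD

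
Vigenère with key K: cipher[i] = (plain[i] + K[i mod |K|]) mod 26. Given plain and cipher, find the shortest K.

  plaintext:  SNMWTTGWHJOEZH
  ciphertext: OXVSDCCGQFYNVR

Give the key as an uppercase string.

  i= 0: O-S = 22 → W
  i= 1: X-N = 10 → K
  i= 2: V-M =  9 → J
  i= 3: S-W = 22 → W
  i= 4: D-T = 10 → K
  i= 5: C-T =  9 → J
  i= 6: C-G = 22 → W
  i= 7: G-W = 10 → K
  i= 8: Q-H =  9 → J
  i= 9: F-J = 22 → W
  i=10: Y-O = 10 → K
  i=11: N-E =  9 → J
  i=12: V-Z = 22 → W
  i=13: R-H = 10 → K
  shifts repeat with period 3: WKJ

WKJ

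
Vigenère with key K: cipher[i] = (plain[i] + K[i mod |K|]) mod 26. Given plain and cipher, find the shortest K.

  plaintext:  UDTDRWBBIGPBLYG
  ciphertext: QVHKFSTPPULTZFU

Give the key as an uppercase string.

  i= 0: Q-U = 22 → W
  i= 1: V-D = 18 → S
  i= 2: H-T = 14 → O
  i= 3: K-D =  7 → H
  i= 4: F-R = 14 → O
  i= 5: S-W = 22 → W
  i= 6: T-B = 18 → S
  i= 7: P-B = 14 → O
  i= 8: P-I =  7 → H
  i= 9: U-G = 14 → O
  i=10: L-P = 22 → W
  i=11: T-B = 18 → S
  i=12: Z-L = 14 → O
  i=13: F-Y =  7 → H
  i=14: U-G = 14 → O
  shifts repeat with period 5: WSOHO

WSOHO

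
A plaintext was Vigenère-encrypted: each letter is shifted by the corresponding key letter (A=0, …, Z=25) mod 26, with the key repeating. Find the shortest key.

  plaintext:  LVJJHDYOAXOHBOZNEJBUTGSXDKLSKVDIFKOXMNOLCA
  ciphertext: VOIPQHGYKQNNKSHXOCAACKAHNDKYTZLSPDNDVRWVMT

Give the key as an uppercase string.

  i= 0: V-L = 10 → K
  i= 1: O-V = 19 → T
  i= 2: I-J = 25 → Z
  i= 3: P-J =  6 → G
  i= 4: Q-H =  9 → J
  i= 5: H-D =  4 → E
  i= 6: G-Y =  8 → I
  i= 7: Y-O = 10 → K
  i= 8: K-A = 10 → K
  i= 9: Q-X = 19 → T
  i=10: N-O = 25 → Z
  i=11: N-H =  6 → G
  i=12: K-B =  9 → J
  i=13: S-O =  4 → E
  i=14: H-Z =  8 → I
  i=15: X-N = 10 → K
  i=16: O-E = 10 → K
  i=17: C-J = 19 → T
  i=18: A-B = 25 → Z
  i=19: A-U =  6 → G
  i=20: C-T =  9 → J
  i=21: K-G =  4 → E
  i=22: A-S =  8 → I
  i=23: H-X = 10 → K
  i=24: N-D = 10 → K
  i=25: D-K = 19 → T
  i=26: K-L = 25 → Z
  i=27: Y-S =  6 → G
  i=28: T-K =  9 → J
  i=29: Z-V =  4 → E
  i=30: L-D =  8 → I
  i=31: S-I = 10 → K
  i=32: P-F = 10 → K
  i=33: D-K = 19 → T
  i=34: N-O = 25 → Z
  i=35: D-X =  6 → G
  i=36: V-M =  9 → J
  i=37: R-N =  4 → E
  i=38: W-O =  8 → I
  i=39: V-L = 10 → K
  i=40: M-C = 10 → K
  i=41: T-A = 19 → T
  shifts repeat with period 8: KTZGJEIK

KTZGJEIK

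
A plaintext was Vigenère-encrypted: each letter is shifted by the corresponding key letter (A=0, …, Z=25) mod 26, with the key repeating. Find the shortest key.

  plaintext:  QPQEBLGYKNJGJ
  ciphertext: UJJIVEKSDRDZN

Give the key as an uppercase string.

  i= 0: U-Q =  4 → E
  i= 1: J-P = 20 → U
  i= 2: J-Q = 19 → T
  i= 3: I-E =  4 → E
  i= 4: V-B = 20 → U
  i= 5: E-L = 19 → T
  i= 6: K-G =  4 → E
  i= 7: S-Y = 20 → U
  i= 8: D-K = 19 → T
  i= 9: R-N =  4 → E
  i=10: D-J = 20 → U
  i=11: Z-G = 19 → T
  i=12: N-J =  4 → E
  shifts repeat with period 3: EUT

EUT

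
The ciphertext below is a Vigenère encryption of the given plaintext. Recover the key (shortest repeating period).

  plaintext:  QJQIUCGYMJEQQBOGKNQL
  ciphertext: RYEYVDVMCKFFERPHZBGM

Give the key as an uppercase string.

BPOQB

  i= 0: R-Q =  1 → B
  i= 1: Y-J = 15 → P
  i= 2: E-Q = 14 → O
  i= 3: Y-I = 16 → Q
  i= 4: V-U =  1 → B
  i= 5: D-C =  1 → B
  i= 6: V-G = 15 → P
  i= 7: M-Y = 14 → O
  i= 8: C-M = 16 → Q
  i= 9: K-J =  1 → B
  i=10: F-E =  1 → B
  i=11: F-Q = 15 → P
  i=12: E-Q = 14 → O
  i=13: R-B = 16 → Q
  i=14: P-O =  1 → B
  i=15: H-G =  1 → B
  i=16: Z-K = 15 → P
  i=17: B-N = 14 → O
  i=18: G-Q = 16 → Q
  i=19: M-L =  1 → B
  shifts repeat with period 5: BPOQB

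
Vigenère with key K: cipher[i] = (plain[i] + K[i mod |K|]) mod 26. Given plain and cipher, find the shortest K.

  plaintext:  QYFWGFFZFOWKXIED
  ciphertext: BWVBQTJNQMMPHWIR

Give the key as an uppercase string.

  i= 0: B-Q = 11 → L
  i= 1: W-Y = 24 → Y
  i= 2: V-F = 16 → Q
  i= 3: B-W =  5 → F
  i= 4: Q-G = 10 → K
  i= 5: T-F = 14 → O
  i= 6: J-F =  4 → E
  i= 7: N-Z = 14 → O
  i= 8: Q-F = 11 → L
  i= 9: M-O = 24 → Y
  i=10: M-W = 16 → Q
  i=11: P-K =  5 → F
  i=12: H-X = 10 → K
  i=13: W-I = 14 → O
  i=14: I-E =  4 → E
  i=15: R-D = 14 → O
  shifts repeat with period 8: LYQFKOEO

LYQFKOEO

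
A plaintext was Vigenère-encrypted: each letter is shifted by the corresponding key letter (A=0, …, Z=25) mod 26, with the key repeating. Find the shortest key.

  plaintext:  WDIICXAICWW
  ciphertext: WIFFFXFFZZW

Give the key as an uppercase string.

  i= 0: W-W =  0 → A
  i= 1: I-D =  5 → F
  i= 2: F-I = 23 → X
  i= 3: F-I = 23 → X
  i= 4: F-C =  3 → D
  i= 5: X-X =  0 → A
  i= 6: F-A =  5 → F
  i= 7: F-I = 23 → X
  i= 8: Z-C = 23 → X
  i= 9: Z-W =  3 → D
  i=10: W-W =  0 → A
  shifts repeat with period 5: AFXXD

AFXXD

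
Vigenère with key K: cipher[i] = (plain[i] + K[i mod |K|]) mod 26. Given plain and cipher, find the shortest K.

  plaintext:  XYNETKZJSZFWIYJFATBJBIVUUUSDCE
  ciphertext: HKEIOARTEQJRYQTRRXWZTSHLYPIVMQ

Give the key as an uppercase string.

  i= 0: H-X = 10 → K
  i= 1: K-Y = 12 → M
  i= 2: E-N = 17 → R
  i= 3: I-E =  4 → E
  i= 4: O-T = 21 → V
  i= 5: A-K = 16 → Q
  i= 6: R-Z = 18 → S
  i= 7: T-J = 10 → K
  i= 8: E-S = 12 → M
  i= 9: Q-Z = 17 → R
  i=10: J-F =  4 → E
  i=11: R-W = 21 → V
  i=12: Y-I = 16 → Q
  i=13: Q-Y = 18 → S
  i=14: T-J = 10 → K
  i=15: R-F = 12 → M
  i=16: R-A = 17 → R
  i=17: X-T =  4 → E
  i=18: W-B = 21 → V
  i=19: Z-J = 16 → Q
  i=20: T-B = 18 → S
  i=21: S-I = 10 → K
  i=22: H-V = 12 → M
  i=23: L-U = 17 → R
  i=24: Y-U =  4 → E
  i=25: P-U = 21 → V
  i=26: I-S = 16 → Q
  i=27: V-D = 18 → S
  i=28: M-C = 10 → K
  i=29: Q-E = 12 → M
  shifts repeat with period 7: KMREVQS

KMREVQS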